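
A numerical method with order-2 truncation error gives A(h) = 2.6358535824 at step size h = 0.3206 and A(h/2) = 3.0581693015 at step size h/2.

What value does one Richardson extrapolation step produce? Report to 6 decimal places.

Method order is 2; weight 2^2 = 4.
Top: 4(3.0581693015) − (2.6358535824) = 9.5968236236
Divide by 2^2 − 1 = 3.
9.5968236236 ÷ 3 = 3.1989412079
Gap between inputs: 4.223e-01; correction applied: +0.1407719064.

3.198941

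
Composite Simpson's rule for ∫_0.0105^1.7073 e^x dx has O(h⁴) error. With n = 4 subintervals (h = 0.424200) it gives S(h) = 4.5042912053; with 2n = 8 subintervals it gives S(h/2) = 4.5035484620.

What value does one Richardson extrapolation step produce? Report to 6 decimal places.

Order 4 gives 2^r = 16 and 2^r − 1 = 15.
16×4.5035484620 − 4.5042912053 = 67.5524841867
(16×4.5035484620 − 4.5042912053)/(16 − 1) = 4.5034989458

4.503499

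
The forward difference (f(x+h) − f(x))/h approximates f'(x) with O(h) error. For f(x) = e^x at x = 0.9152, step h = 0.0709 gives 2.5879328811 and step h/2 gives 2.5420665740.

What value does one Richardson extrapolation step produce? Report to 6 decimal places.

Error is O(h^1); halving h shrinks it by 2^1 = 2.
2·2.5420665740 = 5.0841331480; 5.0841331480 − 2.5879328811 = 2.4962002669
Divide by 2^1 − 1 = 1.
(2·2.5420665740 − 2.5879328811)/(2 − 1) = 2.4962002669
Gap between inputs: 4.587e-02; correction applied: −0.0458663071.

2.496200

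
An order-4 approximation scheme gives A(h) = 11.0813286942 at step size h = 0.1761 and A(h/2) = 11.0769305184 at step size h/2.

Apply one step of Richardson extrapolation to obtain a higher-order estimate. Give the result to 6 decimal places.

r = 4, so 2^r = 16.
16 × 11.0769305184 = 177.2308882944; subtract 11.0813286942 → 166.1495596002
Denominator 16 − 1 = 15.
R = 166.1495596002/15 = 11.0766373067

11.076637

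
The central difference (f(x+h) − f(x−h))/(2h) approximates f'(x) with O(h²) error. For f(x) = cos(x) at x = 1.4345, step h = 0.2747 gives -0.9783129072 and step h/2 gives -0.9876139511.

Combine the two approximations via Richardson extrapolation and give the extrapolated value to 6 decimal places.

r = 2, so 2^r = 4.
4 × (-0.9876139511) = -3.9504558044; subtract (-0.9783129072) → -2.9721428972
Denominator 4 − 1 = 3.
Result: -0.9907142991
Gap between inputs: 9.301e-03; correction applied: −0.0031003480.

-0.990714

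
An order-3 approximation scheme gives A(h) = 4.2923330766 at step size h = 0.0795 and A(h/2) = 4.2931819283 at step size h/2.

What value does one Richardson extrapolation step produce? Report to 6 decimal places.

Method order is 3; weight 2^3 = 8.
Numerator 8*A(h/2) − A(h) = 8*4.2931819283 − 4.2923330766 = 30.0531223498
Denominator 8 − 1 = 7.
So the Richardson estimate is 4.2933031928.

4.293303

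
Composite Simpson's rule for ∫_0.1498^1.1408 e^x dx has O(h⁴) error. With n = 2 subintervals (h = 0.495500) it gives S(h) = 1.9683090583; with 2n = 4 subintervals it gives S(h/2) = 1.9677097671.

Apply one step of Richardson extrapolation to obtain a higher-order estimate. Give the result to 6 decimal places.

The method has order 4: 2^4 = 16.
16×1.9677097671 − 1.9683090583 = 29.5150472153
Extrapolated: 29.5150472153 / 15 = 1.9676698144

1.967670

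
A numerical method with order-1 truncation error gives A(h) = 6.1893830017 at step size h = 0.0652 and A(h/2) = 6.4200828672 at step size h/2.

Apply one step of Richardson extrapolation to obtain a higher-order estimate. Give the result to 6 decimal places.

6.650783

r = 1, so 2^r = 2.
Weighted: 12.8401657344 − 6.1893830017 = 6.6507827327
Divide by 2^1 − 1 = 1.
R = 6.6507827327/1 = 6.6507827327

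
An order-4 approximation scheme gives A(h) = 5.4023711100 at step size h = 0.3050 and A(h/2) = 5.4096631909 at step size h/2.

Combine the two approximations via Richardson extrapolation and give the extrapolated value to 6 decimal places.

Leading term ∝ h^4; use weight 16 = 2^4.
16·5.4096631909 − 5.4023711100 = 81.1522399444
Extrapolated: 81.1522399444 / 15 = 5.4101493296

5.410149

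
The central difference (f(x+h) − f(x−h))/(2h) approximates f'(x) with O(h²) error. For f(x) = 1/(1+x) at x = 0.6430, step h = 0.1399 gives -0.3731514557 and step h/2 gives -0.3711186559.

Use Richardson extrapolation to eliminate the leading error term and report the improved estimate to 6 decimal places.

r = 2: numerator weight 4, denominator 3.
4·(-0.3711186559) = -1.4844746236; subtract (-0.3731514557) → -1.1113231679
Divide by 2^2 − 1 = 3.
Result: -0.3704410560
Gap between inputs: 2.033e-03; correction applied: +0.0006775999.

-0.370441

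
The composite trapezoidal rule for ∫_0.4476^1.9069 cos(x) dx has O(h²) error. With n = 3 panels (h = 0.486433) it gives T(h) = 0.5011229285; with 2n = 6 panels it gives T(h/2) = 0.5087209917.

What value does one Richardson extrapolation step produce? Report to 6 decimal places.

r = 2, so 2^r = 4.
Weighted: 2.0348839668 − 0.5011229285 = 1.5337610383
Divide by 2^2 − 1 = 3.
So the Richardson estimate is 0.5112536794.

0.511254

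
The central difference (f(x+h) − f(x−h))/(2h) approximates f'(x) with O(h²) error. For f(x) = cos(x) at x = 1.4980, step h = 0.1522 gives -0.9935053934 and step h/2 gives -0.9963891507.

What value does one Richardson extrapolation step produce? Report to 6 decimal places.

-0.997350

Method order is 2; weight 2^2 = 4.
Difference of the inputs: -0.9963891507 − (-0.9935053934) = -0.0028837573
Divide by 2^2 − 1 = 3: (-0.0028837573)/3 = -0.0009612524
R = A(h/2) + (A(h/2) − A(h))/3 = -0.9963891507 − 0.0009612524 = -0.9973504031
Gap between inputs: 2.884e-03; correction applied: −0.0009612524.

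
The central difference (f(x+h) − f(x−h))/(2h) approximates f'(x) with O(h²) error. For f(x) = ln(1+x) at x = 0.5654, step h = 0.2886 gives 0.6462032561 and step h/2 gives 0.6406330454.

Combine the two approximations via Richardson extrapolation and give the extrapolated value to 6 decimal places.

Order 2 gives 2^r = 4 and 2^r − 1 = 3.
Top: 4(0.6406330454) − (0.6462032561) = 1.9163289255
1.9163289255 ÷ 3 = 0.6387763085
Gap between inputs: 5.570e-03; correction applied: −0.0018567369.

0.638776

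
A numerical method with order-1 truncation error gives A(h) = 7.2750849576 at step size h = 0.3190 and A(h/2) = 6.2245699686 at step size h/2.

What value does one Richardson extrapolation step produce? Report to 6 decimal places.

5.174055

The method has order 1: 2^1 = 2.
Top: 2(6.2245699686) − (7.2750849576) = 5.1740549796
5.1740549796 ÷ 1 = 5.1740549796
Gap between inputs: 1.051e+00; correction applied: −1.0505149890.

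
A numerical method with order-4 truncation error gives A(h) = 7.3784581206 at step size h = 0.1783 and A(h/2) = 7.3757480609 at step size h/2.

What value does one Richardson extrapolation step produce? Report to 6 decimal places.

7.375567

The method has order 4: 2^4 = 16.
A(h/2) − A(h) = 7.3757480609 − 7.3784581206 = -0.0027100597
Correction (A(h/2) − A(h))/(16 − 1) = (-0.0027100597)/15 = -0.0001806706
R = A(h/2) + (A(h/2) − A(h))/15 = 7.3757480609 − 0.0001806706 = 7.3755673903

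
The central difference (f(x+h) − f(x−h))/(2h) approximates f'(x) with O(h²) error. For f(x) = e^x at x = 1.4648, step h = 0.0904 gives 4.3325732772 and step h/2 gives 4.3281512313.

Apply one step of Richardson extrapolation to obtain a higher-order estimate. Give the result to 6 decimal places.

4.326677

Error is O(h^2); halving h shrinks it by 2^2 = 4.
2^2×A(h/2) = 17.3126049252; minus A(h) gives 12.9800316480.
Divide by 2^2 − 1 = 3.
Extrapolated: 12.9800316480 / 3 = 4.3266772160
Shift from A(h/2): −0.0014740153.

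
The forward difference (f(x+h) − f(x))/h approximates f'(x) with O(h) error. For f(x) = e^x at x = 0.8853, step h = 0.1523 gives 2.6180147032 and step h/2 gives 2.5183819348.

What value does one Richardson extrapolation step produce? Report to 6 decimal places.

2.418749

r = 1: numerator weight 2, denominator 1.
2×2.5183819348 = 5.0367638696; 5.0367638696 − 2.6180147032 = 2.4187491664
Denominator 2 − 1 = 1.
2.4187491664 ÷ 1 = 2.4187491664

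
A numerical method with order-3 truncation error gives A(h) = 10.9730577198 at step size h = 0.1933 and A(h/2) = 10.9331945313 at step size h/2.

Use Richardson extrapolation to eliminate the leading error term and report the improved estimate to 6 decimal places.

10.927500

r = 3: numerator weight 8, denominator 7.
8*10.9331945313 = 87.4655562504; subtract 10.9730577198 → 76.4924985306
Divide by 2^3 − 1 = 7.
(8*10.9331945313 − 10.9730577198)/(8 − 1) = 10.9274997901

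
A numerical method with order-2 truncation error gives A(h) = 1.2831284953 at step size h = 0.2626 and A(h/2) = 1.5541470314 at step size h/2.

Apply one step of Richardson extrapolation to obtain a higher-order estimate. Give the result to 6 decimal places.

The method has order 2: 2^2 = 4.
2^2·A(h/2) = 6.2165881256; minus A(h) gives 4.9334596303.
Divide by 2^2 − 1 = 3.
Extrapolated: 4.9334596303 / 3 = 1.6444865434

1.644487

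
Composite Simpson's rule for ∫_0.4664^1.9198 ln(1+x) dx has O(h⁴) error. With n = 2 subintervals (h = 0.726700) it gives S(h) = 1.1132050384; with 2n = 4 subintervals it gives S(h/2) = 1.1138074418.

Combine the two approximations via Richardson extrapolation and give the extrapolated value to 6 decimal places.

1.113848

Error is O(h^4); halving h shrinks it by 2^4 = 16.
Numerator 16·A(h/2) − A(h) = 16·1.1138074418 − 1.1132050384 = 16.7077140304
(16·1.1138074418 − 1.1132050384)/(16 − 1) = 1.1138476020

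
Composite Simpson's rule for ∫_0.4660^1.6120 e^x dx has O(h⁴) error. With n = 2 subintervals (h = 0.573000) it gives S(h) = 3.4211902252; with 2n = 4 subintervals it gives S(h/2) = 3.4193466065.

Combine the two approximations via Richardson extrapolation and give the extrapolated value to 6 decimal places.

Leading term ∝ h^4; use weight 16 = 2^4.
16·3.4193466065 = 54.7095457040; subtract 3.4211902252 → 51.2883554788
(16·3.4193466065 − 3.4211902252)/(16 − 1) = 3.4192236986

3.419224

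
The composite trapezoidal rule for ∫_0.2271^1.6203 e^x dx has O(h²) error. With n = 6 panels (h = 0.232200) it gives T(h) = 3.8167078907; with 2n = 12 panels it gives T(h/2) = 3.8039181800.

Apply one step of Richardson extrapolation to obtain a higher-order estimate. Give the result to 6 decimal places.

3.799655

The method has order 2: 2^2 = 4.
4×3.8039181800 = 15.2156727200; subtract 3.8167078907 → 11.3989648293
11.3989648293 ÷ 3 = 3.7996549431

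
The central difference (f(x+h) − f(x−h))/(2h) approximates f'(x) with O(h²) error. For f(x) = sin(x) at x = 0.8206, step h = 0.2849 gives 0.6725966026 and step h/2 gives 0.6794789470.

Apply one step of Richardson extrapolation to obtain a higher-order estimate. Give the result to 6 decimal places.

r = 2: numerator weight 4, denominator 3.
4*0.6794789470 = 2.7179157880; subtract 0.6725966026 → 2.0453191854
Denominator 4 − 1 = 3.
(4*0.6794789470 − 0.6725966026)/(4 − 1) = 0.6817730618

0.681773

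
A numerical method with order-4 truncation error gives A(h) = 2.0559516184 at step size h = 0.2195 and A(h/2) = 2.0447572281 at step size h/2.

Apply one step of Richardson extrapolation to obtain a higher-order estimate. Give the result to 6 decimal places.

Error is O(h^4); halving h shrinks it by 2^4 = 16.
16 × 2.0447572281 = 32.7161156496; subtract 2.0559516184 → 30.6601640312
30.6601640312 ÷ 15 = 2.0440109354

2.044011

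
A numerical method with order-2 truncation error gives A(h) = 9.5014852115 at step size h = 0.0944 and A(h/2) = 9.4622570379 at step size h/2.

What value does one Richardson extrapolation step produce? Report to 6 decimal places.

9.449181

With r = 2 the leading error scales as h^2, so the weight is 2^2 = 4.
4*9.4622570379 = 37.8490281516; subtract 9.5014852115 → 28.3475429401
Denominator 4 − 1 = 3.
R = 28.3475429401/3 = 9.4491809800
Correction |R − A(h/2)| = 1.308e-02; gap |A(h/2) − A(h)| = 3.923e-02.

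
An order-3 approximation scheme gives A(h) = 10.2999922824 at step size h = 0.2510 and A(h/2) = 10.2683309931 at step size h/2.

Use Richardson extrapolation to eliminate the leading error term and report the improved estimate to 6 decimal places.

10.263808

The method has order 3: 2^3 = 8.
8·10.2683309931 − 10.2999922824 = 71.8466556624
(8·10.2683309931 − 10.2999922824)/(8 − 1) = 10.2638079518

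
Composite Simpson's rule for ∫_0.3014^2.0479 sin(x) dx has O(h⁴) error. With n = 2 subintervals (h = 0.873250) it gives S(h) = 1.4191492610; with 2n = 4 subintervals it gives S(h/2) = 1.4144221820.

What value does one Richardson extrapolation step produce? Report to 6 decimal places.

1.414107

Error is O(h^4); halving h shrinks it by 2^4 = 16.
Top: 16(1.4144221820) − (1.4191492610) = 21.2116056510
Denominator 16 − 1 = 15.
R = 21.2116056510/15 = 1.4141070434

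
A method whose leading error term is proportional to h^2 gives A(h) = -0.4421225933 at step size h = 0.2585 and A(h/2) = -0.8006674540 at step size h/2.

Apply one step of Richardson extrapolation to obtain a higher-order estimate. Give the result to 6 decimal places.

-0.920182

Order 2 gives 2^r = 4 and 2^r − 1 = 3.
2^2*A(h/2) = -3.2026698160; minus A(h) gives -2.7605472227.
Denominator 4 − 1 = 3.
Result: -0.9201824076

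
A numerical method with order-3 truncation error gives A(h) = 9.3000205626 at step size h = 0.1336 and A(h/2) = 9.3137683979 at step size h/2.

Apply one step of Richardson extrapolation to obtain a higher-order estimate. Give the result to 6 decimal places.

With r = 3 the leading error scales as h^3, so the weight is 2^3 = 8.
8×9.3137683979 = 74.5101471832; 74.5101471832 − 9.3000205626 = 65.2101266206
Divide by 2^3 − 1 = 7.
Result: 9.3157323744

9.315732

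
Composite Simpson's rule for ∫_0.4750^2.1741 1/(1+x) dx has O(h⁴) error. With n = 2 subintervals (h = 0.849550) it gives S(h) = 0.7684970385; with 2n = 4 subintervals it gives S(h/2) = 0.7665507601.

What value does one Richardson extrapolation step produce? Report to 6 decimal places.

0.766421

The method has order 4: 2^4 = 16.
2^4×A(h/2) = 12.2648121616; minus A(h) gives 11.4963151231.
11.4963151231 ÷ 15 = 0.7664210082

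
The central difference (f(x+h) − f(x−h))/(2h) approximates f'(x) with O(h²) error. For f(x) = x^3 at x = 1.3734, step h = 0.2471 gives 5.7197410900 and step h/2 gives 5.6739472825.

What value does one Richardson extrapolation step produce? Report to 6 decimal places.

r = 2, so 2^r = 4.
2^2×A(h/2) = 22.6957891300; minus A(h) gives 16.9760480400.
(4×5.6739472825 − 5.7197410900)/(4 − 1) = 5.6586826800
Shift from A(h/2): −0.0152646025.

5.658683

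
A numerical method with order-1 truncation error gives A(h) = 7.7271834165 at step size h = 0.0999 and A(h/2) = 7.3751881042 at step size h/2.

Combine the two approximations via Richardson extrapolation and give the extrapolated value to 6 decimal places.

r = 1, so 2^r = 2.
Numerator 2·A(h/2) − A(h) = 2·7.3751881042 − 7.7271834165 = 7.0231927919
Extrapolated: 7.0231927919 / 1 = 7.0231927919

7.023193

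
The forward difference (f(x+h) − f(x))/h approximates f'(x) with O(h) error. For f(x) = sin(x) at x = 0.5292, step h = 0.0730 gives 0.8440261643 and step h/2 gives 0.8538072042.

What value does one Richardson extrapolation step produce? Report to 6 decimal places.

0.863588

The method has order 1: 2^1 = 2.
Numerator 2·A(h/2) − A(h) = 2·0.8538072042 − 0.8440261643 = 0.8635882441
Denominator 2 − 1 = 1.
0.8635882441 ÷ 1 = 0.8635882441
Gap between inputs: 9.781e-03; correction applied: +0.0097810399.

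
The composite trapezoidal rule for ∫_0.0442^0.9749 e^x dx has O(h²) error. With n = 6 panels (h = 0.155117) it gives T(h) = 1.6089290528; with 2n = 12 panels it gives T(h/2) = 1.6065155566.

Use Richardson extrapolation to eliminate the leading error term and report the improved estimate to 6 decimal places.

1.605711

r = 2: numerator weight 4, denominator 3.
Weighted: 6.4260622264 − 1.6089290528 = 4.8171331736
Extrapolated: 4.8171331736 / 3 = 1.6057110579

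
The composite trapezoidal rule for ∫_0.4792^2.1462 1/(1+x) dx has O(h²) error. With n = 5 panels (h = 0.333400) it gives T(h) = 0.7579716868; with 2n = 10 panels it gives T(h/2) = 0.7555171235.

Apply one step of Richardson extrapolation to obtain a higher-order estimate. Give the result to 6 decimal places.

Order 2 gives 2^r = 4 and 2^r − 1 = 3.
4·0.7555171235 − 0.7579716868 = 2.2640968072
Denominator 4 − 1 = 3.
R = 2.2640968072/3 = 0.7546989357
Shift from A(h/2): −0.0008181878.

0.754699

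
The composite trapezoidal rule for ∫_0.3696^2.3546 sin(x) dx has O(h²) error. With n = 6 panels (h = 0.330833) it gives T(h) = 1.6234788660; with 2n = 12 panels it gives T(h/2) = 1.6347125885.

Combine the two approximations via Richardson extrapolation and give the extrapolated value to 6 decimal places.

With r = 2 the leading error scales as h^2, so the weight is 2^2 = 4.
2^2·A(h/2) = 6.5388503540; minus A(h) gives 4.9153714880.
(4·1.6347125885 − 1.6234788660)/(4 − 1) = 1.6384571627
Shift from A(h/2): +0.0037445742.

1.638457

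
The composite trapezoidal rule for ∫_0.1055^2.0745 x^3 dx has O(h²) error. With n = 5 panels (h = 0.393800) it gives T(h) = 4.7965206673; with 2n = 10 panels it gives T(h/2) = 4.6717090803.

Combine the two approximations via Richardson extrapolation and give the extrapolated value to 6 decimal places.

Method order is 2; weight 2^2 = 4.
4×4.6717090803 − 4.7965206673 = 13.8903156539
(4×4.6717090803 − 4.7965206673)/(4 − 1) = 4.6301052180
Correction |R − A(h/2)| = 4.160e-02; gap |A(h/2) − A(h)| = 1.248e-01.

4.630105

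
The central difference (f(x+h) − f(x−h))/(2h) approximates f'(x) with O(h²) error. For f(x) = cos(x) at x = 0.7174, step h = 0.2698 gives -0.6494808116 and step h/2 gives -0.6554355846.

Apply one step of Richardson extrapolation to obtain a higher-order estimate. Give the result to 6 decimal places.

Leading term ∝ h^2; use weight 4 = 2^2.
Difference of the inputs: -0.6554355846 − (-0.6494808116) = -0.0059547730
Correction (A(h/2) − A(h))/(4 − 1) = (-0.0059547730)/3 = -0.0019849243
R = A(h/2) + (A(h/2) − A(h))/3 = -0.6554355846 − 0.0019849243 = -0.6574205089
Gap between inputs: 5.955e-03; correction applied: −0.0019849243.

-0.657421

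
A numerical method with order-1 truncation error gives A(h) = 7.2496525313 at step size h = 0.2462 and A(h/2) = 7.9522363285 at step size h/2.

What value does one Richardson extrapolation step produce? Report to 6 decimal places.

The method has order 1: 2^1 = 2.
2^1 × A(h/2) = 15.9044726570; minus A(h) gives 8.6548201257.
(2 × 7.9522363285 − 7.2496525313)/(2 − 1) = 8.6548201257
Shift from A(h/2): +0.7025837972.

8.654820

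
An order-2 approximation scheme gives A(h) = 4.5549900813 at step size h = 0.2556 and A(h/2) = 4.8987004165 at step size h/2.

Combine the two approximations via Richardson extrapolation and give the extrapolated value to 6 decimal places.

5.013271

Order 2 gives 2^r = 4 and 2^r − 1 = 3.
2^2*A(h/2) = 19.5948016660; minus A(h) gives 15.0398115847.
(4*4.8987004165 − 4.5549900813)/(4 − 1) = 5.0132705282
Correction |R − A(h/2)| = 1.146e-01; gap |A(h/2) − A(h)| = 3.437e-01.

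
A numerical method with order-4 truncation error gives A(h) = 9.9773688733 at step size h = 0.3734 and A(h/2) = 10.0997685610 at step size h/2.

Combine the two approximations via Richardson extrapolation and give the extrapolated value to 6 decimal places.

The method has order 4: 2^4 = 16.
Weighted: 161.5962969760 − 9.9773688733 = 151.6189281027
Denominator 16 − 1 = 15.
Result: 10.1079285402

10.107929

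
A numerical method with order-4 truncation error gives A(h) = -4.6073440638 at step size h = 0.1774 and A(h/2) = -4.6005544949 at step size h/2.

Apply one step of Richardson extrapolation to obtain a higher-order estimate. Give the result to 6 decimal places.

Leading term ∝ h^4; use weight 16 = 2^4.
A(h/2) − A(h) = -4.6005544949 − (-4.6073440638) = 0.0067895689
Correction (A(h/2) − A(h))/(16 − 1) = 0.0067895689/15 = 0.0004526379
R = A(h/2) + (A(h/2) − A(h))/15 = -4.6005544949 + 0.0004526379 = -4.6001018570
Gap between inputs: 6.790e-03; correction applied: +0.0004526379.

-4.600102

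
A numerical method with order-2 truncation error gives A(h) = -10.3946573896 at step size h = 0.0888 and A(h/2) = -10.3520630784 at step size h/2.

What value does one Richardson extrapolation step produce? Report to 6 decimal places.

r = 2: numerator weight 4, denominator 3.
4*(-10.3520630784) = -41.4082523136; subtract (-10.3946573896) → -31.0135949240
Extrapolated: (-31.0135949240) / 3 = -10.3378649747

-10.337865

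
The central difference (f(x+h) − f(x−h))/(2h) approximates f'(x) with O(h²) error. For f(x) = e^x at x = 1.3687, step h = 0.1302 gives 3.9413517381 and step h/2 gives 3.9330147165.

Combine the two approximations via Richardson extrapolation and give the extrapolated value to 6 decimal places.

r = 2: numerator weight 4, denominator 3.
4×3.9330147165 = 15.7320588660; subtract 3.9413517381 → 11.7907071279
Divide by 2^2 − 1 = 3.
Extrapolated: 11.7907071279 / 3 = 3.9302357093
Correction |R − A(h/2)| = 2.779e-03; gap |A(h/2) − A(h)| = 8.337e-03.

3.930236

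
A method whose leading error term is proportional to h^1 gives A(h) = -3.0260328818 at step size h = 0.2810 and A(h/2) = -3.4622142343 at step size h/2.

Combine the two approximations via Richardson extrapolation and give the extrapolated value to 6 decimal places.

-3.898396

The method has order 1: 2^1 = 2.
2·(-3.4622142343) − (-3.0260328818) = -3.8983955868
Divide by 2^1 − 1 = 1.
So the Richardson estimate is -3.8983955868.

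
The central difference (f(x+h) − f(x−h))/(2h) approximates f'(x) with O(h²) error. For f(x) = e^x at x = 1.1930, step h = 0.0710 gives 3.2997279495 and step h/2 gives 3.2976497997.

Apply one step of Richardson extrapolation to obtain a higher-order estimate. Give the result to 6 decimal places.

Order 2 gives 2^r = 4 and 2^r − 1 = 3.
4 × 3.2976497997 − 3.2997279495 = 9.8908712493
Denominator 4 − 1 = 3.
(4 × 3.2976497997 − 3.2997279495)/(4 − 1) = 3.2969570831

3.296957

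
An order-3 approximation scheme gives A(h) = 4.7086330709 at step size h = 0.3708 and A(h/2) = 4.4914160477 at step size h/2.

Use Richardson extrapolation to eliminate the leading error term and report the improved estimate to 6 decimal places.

4.460385

Error is O(h^3); halving h shrinks it by 2^3 = 8.
Top: 8(4.4914160477) − (4.7086330709) = 31.2226953107
Denominator 8 − 1 = 7.
(8*4.4914160477 − 4.7086330709)/(8 − 1) = 4.4603850444
Shift from A(h/2): −0.0310310033.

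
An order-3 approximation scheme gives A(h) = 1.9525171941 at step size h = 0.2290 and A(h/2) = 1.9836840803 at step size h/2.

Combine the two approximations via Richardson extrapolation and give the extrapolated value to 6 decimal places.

Method order is 3; weight 2^3 = 8.
2^3·A(h/2) = 15.8694726424; minus A(h) gives 13.9169554483.
Divide by 2^3 − 1 = 7.
(8·1.9836840803 − 1.9525171941)/(8 − 1) = 1.9881364926

1.988136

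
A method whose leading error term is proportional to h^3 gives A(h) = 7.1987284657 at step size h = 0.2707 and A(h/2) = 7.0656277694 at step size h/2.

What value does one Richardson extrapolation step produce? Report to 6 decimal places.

7.046613

Error is O(h^3); halving h shrinks it by 2^3 = 8.
2^3×A(h/2) = 56.5250221552; minus A(h) gives 49.3262936895.
Extrapolated: 49.3262936895 / 7 = 7.0466133842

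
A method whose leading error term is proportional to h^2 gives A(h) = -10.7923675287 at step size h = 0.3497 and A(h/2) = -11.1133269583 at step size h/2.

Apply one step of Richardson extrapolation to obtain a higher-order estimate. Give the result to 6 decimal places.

Leading term ∝ h^2; use weight 4 = 2^2.
4·(-11.1133269583) − (-10.7923675287) = -33.6609403045
Extrapolated: (-33.6609403045) / 3 = -11.2203134348
Gap between inputs: 3.210e-01; correction applied: −0.1069864765.

-11.220313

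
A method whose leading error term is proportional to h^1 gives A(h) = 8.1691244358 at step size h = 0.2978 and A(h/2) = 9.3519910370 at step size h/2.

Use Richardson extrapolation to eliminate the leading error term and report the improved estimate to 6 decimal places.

10.534858

Method order is 1; weight 2^1 = 2.
2 × 9.3519910370 = 18.7039820740; subtract 8.1691244358 → 10.5348576382
Denominator 2 − 1 = 1.
R = 10.5348576382/1 = 10.5348576382
Shift from A(h/2): +1.1828666012.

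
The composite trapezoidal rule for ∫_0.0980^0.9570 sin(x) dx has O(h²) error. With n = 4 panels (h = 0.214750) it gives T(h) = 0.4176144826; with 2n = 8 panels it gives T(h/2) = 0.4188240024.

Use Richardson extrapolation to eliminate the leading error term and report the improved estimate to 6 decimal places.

Order 2 gives 2^r = 4 and 2^r − 1 = 3.
2^2·A(h/2) = 1.6752960096; minus A(h) gives 1.2576815270.
Divide by 2^2 − 1 = 3.
So the Richardson estimate is 0.4192271757.

0.419227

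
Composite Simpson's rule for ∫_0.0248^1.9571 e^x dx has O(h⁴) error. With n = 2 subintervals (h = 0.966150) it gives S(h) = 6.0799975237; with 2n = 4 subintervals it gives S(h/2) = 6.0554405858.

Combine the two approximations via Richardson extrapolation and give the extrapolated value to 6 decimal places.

6.053803

With r = 4 the leading error scales as h^4, so the weight is 2^4 = 16.
Top: 16(6.0554405858) − (6.0799975237) = 90.8070518491
Divide by 2^4 − 1 = 15.
Result: 6.0538034566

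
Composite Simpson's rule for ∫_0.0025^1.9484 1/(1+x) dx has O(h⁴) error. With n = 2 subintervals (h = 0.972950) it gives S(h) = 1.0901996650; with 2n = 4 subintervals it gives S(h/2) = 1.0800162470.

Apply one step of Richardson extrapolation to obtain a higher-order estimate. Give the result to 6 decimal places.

Order 4 gives 2^r = 16 and 2^r − 1 = 15.
Top: 16(1.0800162470) − (1.0901996650) = 16.1900602870
Denominator 16 − 1 = 15.
So the Richardson estimate is 1.0793373525.
Gap between inputs: 1.018e-02; correction applied: −0.0006788945.

1.079337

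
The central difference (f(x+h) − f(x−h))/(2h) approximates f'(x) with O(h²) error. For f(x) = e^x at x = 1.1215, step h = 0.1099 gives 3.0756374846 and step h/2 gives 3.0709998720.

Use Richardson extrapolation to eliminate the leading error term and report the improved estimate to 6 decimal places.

Order 2 gives 2^r = 4 and 2^r − 1 = 3.
4×3.0709998720 = 12.2839994880; subtract 3.0756374846 → 9.2083620034
Divide by 2^2 − 1 = 3.
(4×3.0709998720 − 3.0756374846)/(4 − 1) = 3.0694540011

3.069454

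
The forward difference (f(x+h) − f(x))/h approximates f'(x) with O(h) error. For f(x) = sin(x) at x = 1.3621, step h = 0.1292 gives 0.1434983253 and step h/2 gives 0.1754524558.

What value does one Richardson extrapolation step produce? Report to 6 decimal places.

0.207407

The method has order 1: 2^1 = 2.
2^1*A(h/2) = 0.3509049116; minus A(h) gives 0.2074065863.
Extrapolated: 0.2074065863 / 1 = 0.2074065863
Correction |R − A(h/2)| = 3.195e-02; gap |A(h/2) − A(h)| = 3.195e-02.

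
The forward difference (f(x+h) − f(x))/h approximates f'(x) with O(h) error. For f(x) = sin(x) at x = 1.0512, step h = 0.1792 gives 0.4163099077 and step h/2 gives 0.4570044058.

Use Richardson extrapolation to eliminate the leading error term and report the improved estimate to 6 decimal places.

0.497699

The method has order 1: 2^1 = 2.
2×0.4570044058 = 0.9140088116; 0.9140088116 − 0.4163099077 = 0.4976989039
Divide by 2^1 − 1 = 1.
Result: 0.4976989039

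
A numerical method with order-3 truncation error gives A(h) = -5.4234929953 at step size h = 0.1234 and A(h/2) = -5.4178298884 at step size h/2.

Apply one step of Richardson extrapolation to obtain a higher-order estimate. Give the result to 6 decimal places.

Order 3 gives 2^r = 8 and 2^r − 1 = 7.
8·(-5.4178298884) − (-5.4234929953) = -37.9191461119
R = (-37.9191461119)/7 = -5.4170208731

-5.417021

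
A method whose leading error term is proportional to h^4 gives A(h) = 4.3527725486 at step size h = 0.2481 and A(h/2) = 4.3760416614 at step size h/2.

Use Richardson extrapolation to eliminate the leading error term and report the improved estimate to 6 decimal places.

4.377593

Error is O(h^4); halving h shrinks it by 2^4 = 16.
Numerator 16 × A(h/2) − A(h) = 16 × 4.3760416614 − 4.3527725486 = 65.6638940338
Extrapolated: 65.6638940338 / 15 = 4.3775929356
Gap between inputs: 2.327e-02; correction applied: +0.0015512742.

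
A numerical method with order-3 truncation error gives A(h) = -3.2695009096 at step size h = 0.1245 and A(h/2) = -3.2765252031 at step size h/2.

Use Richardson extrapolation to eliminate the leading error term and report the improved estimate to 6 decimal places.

-3.277529

r = 3, so 2^r = 8.
Top: 8(-3.2765252031) − (-3.2695009096) = -22.9427007152
(8 × (-3.2765252031) − (-3.2695009096))/(8 − 1) = -3.2775286736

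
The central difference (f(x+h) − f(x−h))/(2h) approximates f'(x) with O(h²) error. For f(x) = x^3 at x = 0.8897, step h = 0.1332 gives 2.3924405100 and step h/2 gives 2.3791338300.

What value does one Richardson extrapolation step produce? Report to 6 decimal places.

Method order is 2; weight 2^2 = 4.
4 × 2.3791338300 = 9.5165353200; 9.5165353200 − 2.3924405100 = 7.1240948100
7.1240948100 ÷ 3 = 2.3746982700

2.374698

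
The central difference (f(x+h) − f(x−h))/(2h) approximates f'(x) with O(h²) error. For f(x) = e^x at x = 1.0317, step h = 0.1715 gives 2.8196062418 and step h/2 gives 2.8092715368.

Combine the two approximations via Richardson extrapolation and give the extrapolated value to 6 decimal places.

2.805827

Leading term ∝ h^2; use weight 4 = 2^2.
4×2.8092715368 = 11.2370861472; 11.2370861472 − 2.8196062418 = 8.4174799054
(4×2.8092715368 − 2.8196062418)/(4 − 1) = 2.8058266351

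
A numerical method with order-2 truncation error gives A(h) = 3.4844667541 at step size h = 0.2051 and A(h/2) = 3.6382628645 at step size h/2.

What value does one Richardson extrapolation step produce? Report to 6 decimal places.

With r = 2 the leading error scales as h^2, so the weight is 2^2 = 4.
Numerator 4·A(h/2) − A(h) = 4·3.6382628645 − 3.4844667541 = 11.0685847039
11.0685847039 ÷ 3 = 3.6895282346

3.689528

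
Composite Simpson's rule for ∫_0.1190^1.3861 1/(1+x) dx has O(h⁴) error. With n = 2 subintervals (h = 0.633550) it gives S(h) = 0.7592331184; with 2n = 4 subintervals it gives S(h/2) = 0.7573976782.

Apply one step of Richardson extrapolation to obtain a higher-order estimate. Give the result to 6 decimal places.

r = 4: numerator weight 16, denominator 15.
16·0.7573976782 = 12.1183628512; 12.1183628512 − 0.7592331184 = 11.3591297328
11.3591297328 ÷ 15 = 0.7572753155

0.757275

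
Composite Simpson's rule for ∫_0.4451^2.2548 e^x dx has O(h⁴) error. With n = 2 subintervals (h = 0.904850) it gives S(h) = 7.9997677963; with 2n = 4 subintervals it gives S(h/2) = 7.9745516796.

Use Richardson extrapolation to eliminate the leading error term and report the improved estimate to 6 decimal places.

7.972871

With r = 4 the leading error scales as h^4, so the weight is 2^4 = 16.
Top: 16(7.9745516796) − (7.9997677963) = 119.5930590773
Extrapolated: 119.5930590773 / 15 = 7.9728706052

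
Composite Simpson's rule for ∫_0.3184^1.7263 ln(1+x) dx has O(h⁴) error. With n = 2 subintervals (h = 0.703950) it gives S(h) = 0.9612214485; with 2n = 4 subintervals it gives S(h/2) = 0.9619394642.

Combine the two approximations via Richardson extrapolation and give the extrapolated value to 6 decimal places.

Method order is 4; weight 2^4 = 16.
16·0.9619394642 − 0.9612214485 = 14.4298099787
Divide by 2^4 − 1 = 15.
(16·0.9619394642 − 0.9612214485)/(16 − 1) = 0.9619873319

0.961987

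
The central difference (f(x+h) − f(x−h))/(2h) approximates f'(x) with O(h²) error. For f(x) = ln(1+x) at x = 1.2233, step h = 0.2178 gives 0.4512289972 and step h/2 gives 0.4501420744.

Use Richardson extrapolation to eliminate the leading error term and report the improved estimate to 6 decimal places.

0.449780

Method order is 2; weight 2^2 = 4.
Top: 4(0.4501420744) − (0.4512289972) = 1.3493393004
(4·0.4501420744 − 0.4512289972)/(4 − 1) = 0.4497797668
Gap between inputs: 1.087e-03; correction applied: −0.0003623076.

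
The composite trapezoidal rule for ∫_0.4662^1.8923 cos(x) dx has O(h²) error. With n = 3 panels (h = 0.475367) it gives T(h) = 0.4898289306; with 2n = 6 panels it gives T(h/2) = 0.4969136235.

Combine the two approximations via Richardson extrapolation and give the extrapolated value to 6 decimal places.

The method has order 2: 2^2 = 4.
Top: 4(0.4969136235) − (0.4898289306) = 1.4978255634
(4*0.4969136235 − 0.4898289306)/(4 − 1) = 0.4992751878

0.499275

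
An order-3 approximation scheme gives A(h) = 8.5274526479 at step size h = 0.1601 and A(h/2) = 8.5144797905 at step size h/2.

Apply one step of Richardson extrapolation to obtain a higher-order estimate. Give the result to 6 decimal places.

r = 3, so 2^r = 8.
8*8.5144797905 = 68.1158383240; 68.1158383240 − 8.5274526479 = 59.5883856761
Denominator 8 − 1 = 7.
So the Richardson estimate is 8.5126265252.
Shift from A(h/2): −0.0018532653.

8.512627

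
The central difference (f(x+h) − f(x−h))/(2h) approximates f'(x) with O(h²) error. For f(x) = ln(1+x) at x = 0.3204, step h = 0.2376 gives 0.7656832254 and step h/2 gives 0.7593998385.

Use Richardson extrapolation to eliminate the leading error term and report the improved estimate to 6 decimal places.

0.757305

r = 2, so 2^r = 4.
4×0.7593998385 = 3.0375993540; 3.0375993540 − 0.7656832254 = 2.2719161286
2.2719161286 ÷ 3 = 0.7573053762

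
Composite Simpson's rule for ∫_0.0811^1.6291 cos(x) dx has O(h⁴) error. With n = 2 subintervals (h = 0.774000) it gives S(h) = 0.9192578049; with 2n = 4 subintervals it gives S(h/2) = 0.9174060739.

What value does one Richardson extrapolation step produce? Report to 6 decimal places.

Leading term ∝ h^4; use weight 16 = 2^4.
16·0.9174060739 = 14.6784971824; subtract 0.9192578049 → 13.7592393775
13.7592393775 ÷ 15 = 0.9172826252
Gap between inputs: 1.852e-03; correction applied: −0.0001234487.

0.917283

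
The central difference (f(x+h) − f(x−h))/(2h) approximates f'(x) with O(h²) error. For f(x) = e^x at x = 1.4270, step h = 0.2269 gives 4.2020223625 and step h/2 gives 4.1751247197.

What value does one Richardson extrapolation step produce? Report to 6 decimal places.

4.166159

Method order is 2; weight 2^2 = 4.
4*4.1751247197 − 4.2020223625 = 12.4984765163
Denominator 4 − 1 = 3.
(4*4.1751247197 − 4.2020223625)/(4 − 1) = 4.1661588388
Gap between inputs: 2.690e-02; correction applied: −0.0089658809.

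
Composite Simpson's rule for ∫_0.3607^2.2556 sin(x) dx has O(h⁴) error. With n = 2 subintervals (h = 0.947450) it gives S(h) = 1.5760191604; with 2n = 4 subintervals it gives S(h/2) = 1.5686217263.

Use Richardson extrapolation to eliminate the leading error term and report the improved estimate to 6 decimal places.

1.568129

The method has order 4: 2^4 = 16.
16×1.5686217263 = 25.0979476208; 25.0979476208 − 1.5760191604 = 23.5219284604
23.5219284604 ÷ 15 = 1.5681285640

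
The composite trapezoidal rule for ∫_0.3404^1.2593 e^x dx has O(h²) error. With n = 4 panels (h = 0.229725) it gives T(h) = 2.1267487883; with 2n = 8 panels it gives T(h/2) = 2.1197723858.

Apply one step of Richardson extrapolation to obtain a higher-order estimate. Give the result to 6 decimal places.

2.117447

r = 2, so 2^r = 4.
Numerator 4×A(h/2) − A(h) = 4×2.1197723858 − 2.1267487883 = 6.3523407549
R = 6.3523407549/3 = 2.1174469183
Correction |R − A(h/2)| = 2.325e-03; gap |A(h/2) − A(h)| = 6.976e-03.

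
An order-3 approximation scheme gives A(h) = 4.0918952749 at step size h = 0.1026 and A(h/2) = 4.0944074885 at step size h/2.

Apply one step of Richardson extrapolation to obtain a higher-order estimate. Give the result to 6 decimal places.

4.094766

r = 3: numerator weight 8, denominator 7.
8·4.0944074885 − 4.0918952749 = 28.6633646331
Divide by 2^3 − 1 = 7.
R = 28.6633646331/7 = 4.0947663762
Shift from A(h/2): +0.0003588877.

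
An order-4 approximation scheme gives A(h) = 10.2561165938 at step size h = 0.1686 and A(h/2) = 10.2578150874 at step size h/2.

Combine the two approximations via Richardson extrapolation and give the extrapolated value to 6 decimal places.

The method has order 4: 2^4 = 16.
16*10.2578150874 − 10.2561165938 = 153.8689248046
R = 153.8689248046/15 = 10.2579283203

10.257928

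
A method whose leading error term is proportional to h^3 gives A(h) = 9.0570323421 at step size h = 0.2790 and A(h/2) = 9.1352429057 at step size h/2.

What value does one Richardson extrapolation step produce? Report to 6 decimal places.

9.146416

With r = 3 the leading error scales as h^3, so the weight is 2^3 = 8.
Weighted: 73.0819432456 − 9.0570323421 = 64.0249109035
64.0249109035 ÷ 7 = 9.1464158434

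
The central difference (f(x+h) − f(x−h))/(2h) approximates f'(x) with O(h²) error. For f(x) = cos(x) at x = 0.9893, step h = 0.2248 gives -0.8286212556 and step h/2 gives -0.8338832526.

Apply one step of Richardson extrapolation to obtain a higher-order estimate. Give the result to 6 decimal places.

With r = 2 the leading error scales as h^2, so the weight is 2^2 = 4.
4*(-0.8338832526) = -3.3355330104; (-3.3355330104) − (-0.8286212556) = -2.5069117548
Denominator 4 − 1 = 3.
(-2.5069117548) ÷ 3 = -0.8356372516

-0.835637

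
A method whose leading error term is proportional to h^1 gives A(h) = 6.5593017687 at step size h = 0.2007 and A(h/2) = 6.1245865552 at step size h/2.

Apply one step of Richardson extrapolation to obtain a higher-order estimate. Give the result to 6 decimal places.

Leading term ∝ h^1; use weight 2 = 2^1.
2*6.1245865552 = 12.2491731104; 12.2491731104 − 6.5593017687 = 5.6898713417
(2*6.1245865552 − 6.5593017687)/(2 − 1) = 5.6898713417

5.689871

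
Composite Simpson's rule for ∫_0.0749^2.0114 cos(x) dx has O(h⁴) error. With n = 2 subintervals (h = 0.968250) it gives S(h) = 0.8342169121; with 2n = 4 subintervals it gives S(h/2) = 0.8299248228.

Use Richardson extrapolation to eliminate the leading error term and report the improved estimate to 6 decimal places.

r = 4, so 2^r = 16.
Numerator 16 × A(h/2) − A(h) = 16 × 0.8299248228 − 0.8342169121 = 12.4445802527
Extrapolated: 12.4445802527 / 15 = 0.8296386835

0.829639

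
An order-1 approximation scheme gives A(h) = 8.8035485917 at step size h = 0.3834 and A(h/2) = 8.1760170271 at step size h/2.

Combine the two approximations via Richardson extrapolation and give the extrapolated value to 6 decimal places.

7.548485

Method order is 1; weight 2^1 = 2.
2 × 8.1760170271 = 16.3520340542; 16.3520340542 − 8.8035485917 = 7.5484854625
Extrapolated: 7.5484854625 / 1 = 7.5484854625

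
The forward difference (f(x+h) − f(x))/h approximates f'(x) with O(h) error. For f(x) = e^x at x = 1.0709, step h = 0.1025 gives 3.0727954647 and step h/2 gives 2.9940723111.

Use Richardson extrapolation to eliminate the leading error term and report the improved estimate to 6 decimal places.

Leading term ∝ h^1; use weight 2 = 2^1.
2·2.9940723111 = 5.9881446222; 5.9881446222 − 3.0727954647 = 2.9153491575
Divide by 2^1 − 1 = 1.
Result: 2.9153491575
Shift from A(h/2): −0.0787231536.

2.915349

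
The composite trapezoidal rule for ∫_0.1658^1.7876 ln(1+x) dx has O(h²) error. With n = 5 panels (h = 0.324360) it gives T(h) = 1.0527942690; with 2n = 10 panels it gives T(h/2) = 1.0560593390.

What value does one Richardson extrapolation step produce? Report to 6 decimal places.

1.057148

The method has order 2: 2^2 = 4.
A(h/2) − A(h) = 1.0560593390 − 1.0527942690 = 0.0032650700
Divide by 2^2 − 1 = 3: 0.0032650700/3 = 0.0010883567
R = A(h/2) + (A(h/2) − A(h))/3 = 1.0560593390 + 0.0010883567 = 1.0571476957
Gap between inputs: 3.265e-03; correction applied: +0.0010883567.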